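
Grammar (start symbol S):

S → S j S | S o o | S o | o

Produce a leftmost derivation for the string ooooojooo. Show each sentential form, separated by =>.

S=>SjS=>SojS=>SooojS=>SoooojS=>ooooojS=>ooooojSoo=>ooooojooo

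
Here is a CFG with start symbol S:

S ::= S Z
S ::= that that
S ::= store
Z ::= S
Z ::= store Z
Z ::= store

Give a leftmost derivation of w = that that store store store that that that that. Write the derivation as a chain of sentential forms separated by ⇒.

S ⇒ S Z ⇒ S Z Z ⇒ that that Z Z ⇒ that that store Z Z ⇒ that that store store Z Z ⇒ that that store store store Z Z ⇒ that that store store store S Z ⇒ that that store store store that that Z ⇒ that that store store store that that S ⇒ that that store store store that that that that

S ⇒ S Z   [S ::= S Z]
S Z ⇒ S Z Z   [S ::= S Z]
S Z Z ⇒ that that Z Z   [S ::= that that]
that that Z Z ⇒ that that store Z Z   [Z ::= store Z]
that that store Z Z ⇒ that that store store Z Z   [Z ::= store Z]
that that store store Z Z ⇒ that that store store store Z Z   [Z ::= store Z]
that that store store store Z Z ⇒ that that store store store S Z   [Z ::= S]
that that store store store S Z ⇒ that that store store store that that Z   [S ::= that that]
that that store store store that that Z ⇒ that that store store store that that S   [Z ::= S]
that that store store store that that S ⇒ that that store store store that that that that   [S ::= that that]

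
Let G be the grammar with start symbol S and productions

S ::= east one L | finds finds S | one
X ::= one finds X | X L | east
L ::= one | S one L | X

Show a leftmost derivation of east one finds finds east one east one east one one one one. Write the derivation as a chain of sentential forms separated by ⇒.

S ⇒ east one L ⇒ east one S one L ⇒ east one finds finds S one L ⇒ east one finds finds east one L one L ⇒ east one finds finds east one S one L one L ⇒ east one finds finds east one east one L one L one L ⇒ east one finds finds east one east one X one L one L ⇒ east one finds finds east one east one east one L one L ⇒ east one finds finds east one east one east one one one L ⇒ east one finds finds east one east one east one one one one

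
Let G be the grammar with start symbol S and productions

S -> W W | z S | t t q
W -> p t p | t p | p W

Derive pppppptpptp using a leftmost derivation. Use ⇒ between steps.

S⇒WW⇒pWW⇒ppWW⇒pppWW⇒ppppWW⇒pppppWW⇒pppppptpW⇒pppppptpptp

S ⇒ WW   [S -> W W]
WW ⇒ pWW   [W -> p W]
pWW ⇒ ppWW   [W -> p W]
ppWW ⇒ pppWW   [W -> p W]
pppWW ⇒ ppppWW   [W -> p W]
ppppWW ⇒ pppppWW   [W -> p W]
pppppWW ⇒ pppppptpW   [W -> p t p]
pppppptpW ⇒ pppppptpptp   [W -> p t p]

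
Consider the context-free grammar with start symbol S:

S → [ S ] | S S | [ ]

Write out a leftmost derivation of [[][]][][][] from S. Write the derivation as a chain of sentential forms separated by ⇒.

S ⇒ SS   [S → S S]
SS ⇒ SSS   [S → S S]
SSS ⇒ SSSS   [S → S S]
SSSS ⇒ [S]SSS   [S → [ S ]]
[S]SSS ⇒ [SS]SSS   [S → S S]
[SS]SSS ⇒ [[]S]SSS   [S → [ ]]
[[]S]SSS ⇒ [[][]]SSS   [S → [ ]]
[[][]]SSS ⇒ [[][]][]SS   [S → [ ]]
[[][]][]SS ⇒ [[][]][][]S   [S → [ ]]
[[][]][][]S ⇒ [[][]][][][]   [S → [ ]]

S ⇒ SS ⇒ SSS ⇒ SSSS ⇒ [S]SSS ⇒ [SS]SSS ⇒ [[]S]SSS ⇒ [[][]]SSS ⇒ [[][]][]SS ⇒ [[][]][][]S ⇒ [[][]][][][]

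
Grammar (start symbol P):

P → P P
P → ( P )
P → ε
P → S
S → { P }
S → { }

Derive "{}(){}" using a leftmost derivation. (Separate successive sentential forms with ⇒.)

P ⇒ PP   [P → P P]
PP ⇒ SP   [P → S]
SP ⇒ {}P   [S → { }]
{}P ⇒ {}PP   [P → P P]
{}PP ⇒ {}PPP   [P → P P]
{}PPP ⇒ {}(P)PP   [P → ( P )]
{}(P)PP ⇒ {}()PP   [P → ε]
{}()PP ⇒ {}()SP   [P → S]
{}()SP ⇒ {}(){P}P   [S → { P }]
{}(){P}P ⇒ {}(){}P   [P → ε]
{}(){}P ⇒ {}(){}   [P → ε]

P ⇒ PP ⇒ SP ⇒ {}P ⇒ {}PP ⇒ {}PPP ⇒ {}(P)PP ⇒ {}()PP ⇒ {}()SP ⇒ {}(){P}P ⇒ {}(){}P ⇒ {}(){}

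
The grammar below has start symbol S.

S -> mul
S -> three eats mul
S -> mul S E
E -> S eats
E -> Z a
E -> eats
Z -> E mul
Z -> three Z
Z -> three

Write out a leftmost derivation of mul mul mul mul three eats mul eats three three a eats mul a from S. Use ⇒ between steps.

S ⇒ mul S E   [S -> mul S E]
mul S E ⇒ mul mul S E E   [S -> mul S E]
mul mul S E E ⇒ mul mul mul S E E E   [S -> mul S E]
mul mul mul S E E E ⇒ mul mul mul mul E E E   [S -> mul]
mul mul mul mul E E E ⇒ mul mul mul mul S eats E E   [E -> S eats]
mul mul mul mul S eats E E ⇒ mul mul mul mul three eats mul eats E E   [S -> three eats mul]
mul mul mul mul three eats mul eats E E ⇒ mul mul mul mul three eats mul eats Z a E   [E -> Z a]
mul mul mul mul three eats mul eats Z a E ⇒ mul mul mul mul three eats mul eats three Z a E   [Z -> three Z]
mul mul mul mul three eats mul eats three Z a E ⇒ mul mul mul mul three eats mul eats three three a E   [Z -> three]
mul mul mul mul three eats mul eats three three a E ⇒ mul mul mul mul three eats mul eats three three a Z a   [E -> Z a]
mul mul mul mul three eats mul eats three three a Z a ⇒ mul mul mul mul three eats mul eats three three a E mul a   [Z -> E mul]
mul mul mul mul three eats mul eats three three a E mul a ⇒ mul mul mul mul three eats mul eats three three a eats mul a   [E -> eats]

S ⇒ mul S E ⇒ mul mul S E E ⇒ mul mul mul S E E E ⇒ mul mul mul mul E E E ⇒ mul mul mul mul S eats E E ⇒ mul mul mul mul three eats mul eats E E ⇒ mul mul mul mul three eats mul eats Z a E ⇒ mul mul mul mul three eats mul eats three Z a E ⇒ mul mul mul mul three eats mul eats three three a E ⇒ mul mul mul mul three eats mul eats three three a Z a ⇒ mul mul mul mul three eats mul eats three three a E mul a ⇒ mul mul mul mul three eats mul eats three three a eats mul a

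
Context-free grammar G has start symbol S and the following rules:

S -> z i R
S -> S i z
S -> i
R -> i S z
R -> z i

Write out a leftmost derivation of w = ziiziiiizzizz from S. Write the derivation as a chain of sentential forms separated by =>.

S=>ziR=>ziiSz=>ziiSizz=>ziiziRizz=>ziiziiSzizz=>ziiziiSizzizz=>ziiziiiizzizz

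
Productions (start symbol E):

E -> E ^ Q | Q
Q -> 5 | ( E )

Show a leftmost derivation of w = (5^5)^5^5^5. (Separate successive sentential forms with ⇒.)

E ⇒ E^Q   [E -> E ^ Q]
E^Q ⇒ E^Q^Q   [E -> E ^ Q]
E^Q^Q ⇒ E^Q^Q^Q   [E -> E ^ Q]
E^Q^Q^Q ⇒ Q^Q^Q^Q   [E -> Q]
Q^Q^Q^Q ⇒ (E)^Q^Q^Q   [Q -> ( E )]
(E)^Q^Q^Q ⇒ (E^Q)^Q^Q^Q   [E -> E ^ Q]
(E^Q)^Q^Q^Q ⇒ (Q^Q)^Q^Q^Q   [E -> Q]
(Q^Q)^Q^Q^Q ⇒ (5^Q)^Q^Q^Q   [Q -> 5]
(5^Q)^Q^Q^Q ⇒ (5^5)^Q^Q^Q   [Q -> 5]
(5^5)^Q^Q^Q ⇒ (5^5)^5^Q^Q   [Q -> 5]
(5^5)^5^Q^Q ⇒ (5^5)^5^5^Q   [Q -> 5]
(5^5)^5^5^Q ⇒ (5^5)^5^5^5   [Q -> 5]

E⇒E^Q⇒E^Q^Q⇒E^Q^Q^Q⇒Q^Q^Q^Q⇒(E)^Q^Q^Q⇒(E^Q)^Q^Q^Q⇒(Q^Q)^Q^Q^Q⇒(5^Q)^Q^Q^Q⇒(5^5)^Q^Q^Q⇒(5^5)^5^Q^Q⇒(5^5)^5^5^Q⇒(5^5)^5^5^5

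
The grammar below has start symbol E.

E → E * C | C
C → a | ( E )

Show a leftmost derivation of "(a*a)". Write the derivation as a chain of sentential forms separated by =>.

E => C => (E) => (E*C) => (C*C) => (a*C) => (a*a)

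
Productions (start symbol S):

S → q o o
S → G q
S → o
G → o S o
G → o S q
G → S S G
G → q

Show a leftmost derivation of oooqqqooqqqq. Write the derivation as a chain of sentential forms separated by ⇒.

S ⇒ Gq ⇒ oSqq ⇒ oGqqq ⇒ oSSGqqq ⇒ oGqSGqqq ⇒ ooSqqSGqqq ⇒ oooqqSGqqq ⇒ oooqqqooGqqq ⇒ oooqqqooqqqq

S ⇒ Gq   [S → G q]
Gq ⇒ oSqq   [G → o S q]
oSqq ⇒ oGqqq   [S → G q]
oGqqq ⇒ oSSGqqq   [G → S S G]
oSSGqqq ⇒ oGqSGqqq   [S → G q]
oGqSGqqq ⇒ ooSqqSGqqq   [G → o S q]
ooSqqSGqqq ⇒ oooqqSGqqq   [S → o]
oooqqSGqqq ⇒ oooqqqooGqqq   [S → q o o]
oooqqqooGqqq ⇒ oooqqqooqqqq   [G → q]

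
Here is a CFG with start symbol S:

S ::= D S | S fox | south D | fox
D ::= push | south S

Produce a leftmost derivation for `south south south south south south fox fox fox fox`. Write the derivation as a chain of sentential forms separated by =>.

S => south D => south south S => south south S fox => south south south D fox => south south south south S fox => south south south south S fox fox => south south south south south D fox fox => south south south south south south S fox fox => south south south south south south S fox fox fox => south south south south south south fox fox fox fox

S => south D   [S ::= south D]
south D => south south S   [D ::= south S]
south south S => south south S fox   [S ::= S fox]
south south S fox => south south south D fox   [S ::= south D]
south south south D fox => south south south south S fox   [D ::= south S]
south south south south S fox => south south south south S fox fox   [S ::= S fox]
south south south south S fox fox => south south south south south D fox fox   [S ::= south D]
south south south south south D fox fox => south south south south south south S fox fox   [D ::= south S]
south south south south south south S fox fox => south south south south south south S fox fox fox   [S ::= S fox]
south south south south south south S fox fox fox => south south south south south south fox fox fox fox   [S ::= fox]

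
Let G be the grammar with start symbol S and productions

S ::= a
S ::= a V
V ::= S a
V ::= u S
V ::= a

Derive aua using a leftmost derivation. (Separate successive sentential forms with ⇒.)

S ⇒ aV ⇒ auS ⇒ aua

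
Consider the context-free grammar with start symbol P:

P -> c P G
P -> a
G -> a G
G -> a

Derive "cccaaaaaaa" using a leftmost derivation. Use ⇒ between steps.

P ⇒ cPG ⇒ ccPGG ⇒ cccPGGG ⇒ cccaGGG ⇒ cccaaGG ⇒ cccaaaGG ⇒ cccaaaaGG ⇒ cccaaaaaG ⇒ cccaaaaaaG ⇒ cccaaaaaaa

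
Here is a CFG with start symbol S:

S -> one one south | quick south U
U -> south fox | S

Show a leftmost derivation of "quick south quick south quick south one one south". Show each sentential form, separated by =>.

S => quick south U => quick south S => quick south quick south U => quick south quick south S => quick south quick south quick south U => quick south quick south quick south S => quick south quick south quick south one one south

S => quick south U   [S -> quick south U]
quick south U => quick south S   [U -> S]
quick south S => quick south quick south U   [S -> quick south U]
quick south quick south U => quick south quick south S   [U -> S]
quick south quick south S => quick south quick south quick south U   [S -> quick south U]
quick south quick south quick south U => quick south quick south quick south S   [U -> S]
quick south quick south quick south S => quick south quick south quick south one one south   [S -> one one south]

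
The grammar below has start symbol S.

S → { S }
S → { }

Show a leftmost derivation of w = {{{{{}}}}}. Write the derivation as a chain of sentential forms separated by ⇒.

S ⇒ {S}   [S → { S }]
{S} ⇒ {{S}}   [S → { S }]
{{S}} ⇒ {{{S}}}   [S → { S }]
{{{S}}} ⇒ {{{{S}}}}   [S → { S }]
{{{{S}}}} ⇒ {{{{{}}}}}   [S → { }]

S⇒{S}⇒{{S}}⇒{{{S}}}⇒{{{{S}}}}⇒{{{{{}}}}}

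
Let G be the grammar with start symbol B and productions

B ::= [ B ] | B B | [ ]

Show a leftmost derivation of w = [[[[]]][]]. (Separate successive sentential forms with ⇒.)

B ⇒ [B] ⇒ [BB] ⇒ [[B]B] ⇒ [[[B]]B] ⇒ [[[[]]]B] ⇒ [[[[]]][]]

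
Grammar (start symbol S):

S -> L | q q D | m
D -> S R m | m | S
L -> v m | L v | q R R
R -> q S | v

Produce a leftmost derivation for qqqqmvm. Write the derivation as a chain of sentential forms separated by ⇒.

S ⇒ qqD ⇒ qqSRm ⇒ qqqqDRm ⇒ qqqqmRm ⇒ qqqqmvm

S ⇒ qqD   [S -> q q D]
qqD ⇒ qqSRm   [D -> S R m]
qqSRm ⇒ qqqqDRm   [S -> q q D]
qqqqDRm ⇒ qqqqmRm   [D -> m]
qqqqmRm ⇒ qqqqmvm   [R -> v]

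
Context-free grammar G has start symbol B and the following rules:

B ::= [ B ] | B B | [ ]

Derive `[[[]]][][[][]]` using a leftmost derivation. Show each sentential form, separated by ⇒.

B⇒BB⇒[B]B⇒[[B]]B⇒[[[]]]B⇒[[[]]]BB⇒[[[]]][]B⇒[[[]]][][B]⇒[[[]]][][BB]⇒[[[]]][][[]B]⇒[[[]]][][[][]]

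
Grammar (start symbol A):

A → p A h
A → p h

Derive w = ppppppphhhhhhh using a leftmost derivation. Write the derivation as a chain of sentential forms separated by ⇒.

A⇒pAh⇒ppAhh⇒pppAhhh⇒ppppAhhhh⇒pppppAhhhhh⇒ppppppAhhhhhh⇒ppppppphhhhhhh

A ⇒ pAh   [A → p A h]
pAh ⇒ ppAhh   [A → p A h]
ppAhh ⇒ pppAhhh   [A → p A h]
pppAhhh ⇒ ppppAhhhh   [A → p A h]
ppppAhhhh ⇒ pppppAhhhhh   [A → p A h]
pppppAhhhhh ⇒ ppppppAhhhhhh   [A → p A h]
ppppppAhhhhhh ⇒ ppppppphhhhhhh   [A → p h]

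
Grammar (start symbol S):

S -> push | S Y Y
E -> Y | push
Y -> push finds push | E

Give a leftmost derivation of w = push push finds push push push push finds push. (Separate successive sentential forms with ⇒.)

S ⇒ S Y Y   [S -> S Y Y]
S Y Y ⇒ S Y Y Y Y   [S -> S Y Y]
S Y Y Y Y ⇒ push Y Y Y Y   [S -> push]
push Y Y Y Y ⇒ push push finds push Y Y Y   [Y -> push finds push]
push push finds push Y Y Y ⇒ push push finds push E Y Y   [Y -> E]
push push finds push E Y Y ⇒ push push finds push push Y Y   [E -> push]
push push finds push push Y Y ⇒ push push finds push push E Y   [Y -> E]
push push finds push push E Y ⇒ push push finds push push push Y   [E -> push]
push push finds push push push Y ⇒ push push finds push push push push finds push   [Y -> push finds push]

S ⇒ S Y Y ⇒ S Y Y Y Y ⇒ push Y Y Y Y ⇒ push push finds push Y Y Y ⇒ push push finds push E Y Y ⇒ push push finds push push Y Y ⇒ push push finds push push E Y ⇒ push push finds push push push Y ⇒ push push finds push push push push finds push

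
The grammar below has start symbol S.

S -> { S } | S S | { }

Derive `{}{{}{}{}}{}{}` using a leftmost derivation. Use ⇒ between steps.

S ⇒ SS ⇒ SSS ⇒ {}SS ⇒ {}SSS ⇒ {}{S}SS ⇒ {}{SS}SS ⇒ {}{SSS}SS ⇒ {}{{}SS}SS ⇒ {}{{}{}S}SS ⇒ {}{{}{}{}}SS ⇒ {}{{}{}{}}{}S ⇒ {}{{}{}{}}{}{}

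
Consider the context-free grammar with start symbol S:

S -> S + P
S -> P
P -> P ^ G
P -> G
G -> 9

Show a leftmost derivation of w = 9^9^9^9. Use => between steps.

S => P   [S -> P]
P => P^G   [P -> P ^ G]
P^G => P^G^G   [P -> P ^ G]
P^G^G => P^G^G^G   [P -> P ^ G]
P^G^G^G => G^G^G^G   [P -> G]
G^G^G^G => 9^G^G^G   [G -> 9]
9^G^G^G => 9^9^G^G   [G -> 9]
9^9^G^G => 9^9^9^G   [G -> 9]
9^9^9^G => 9^9^9^9   [G -> 9]

S=>P=>P^G=>P^G^G=>P^G^G^G=>G^G^G^G=>9^G^G^G=>9^9^G^G=>9^9^9^G=>9^9^9^9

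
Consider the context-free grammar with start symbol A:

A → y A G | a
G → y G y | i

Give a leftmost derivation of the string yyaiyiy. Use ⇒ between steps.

A ⇒ yAG   [A → y A G]
yAG ⇒ yyAGG   [A → y A G]
yyAGG ⇒ yyaGG   [A → a]
yyaGG ⇒ yyaiG   [G → i]
yyaiG ⇒ yyaiyGy   [G → y G y]
yyaiyGy ⇒ yyaiyiy   [G → i]

A⇒yAG⇒yyAGG⇒yyaGG⇒yyaiG⇒yyaiyGy⇒yyaiyiy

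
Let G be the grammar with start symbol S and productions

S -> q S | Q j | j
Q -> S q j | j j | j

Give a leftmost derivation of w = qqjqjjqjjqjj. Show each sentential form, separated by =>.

S => qS   [S -> q S]
qS => qQj   [S -> Q j]
qQj => qSqjj   [Q -> S q j]
qSqjj => qqSqjj   [S -> q S]
qqSqjj => qqQjqjj   [S -> Q j]
qqQjqjj => qqSqjjqjj   [Q -> S q j]
qqSqjjqjj => qqQjqjjqjj   [S -> Q j]
qqQjqjjqjj => qqSqjjqjjqjj   [Q -> S q j]
qqSqjjqjjqjj => qqjqjjqjjqjj   [S -> j]

S => qS => qQj => qSqjj => qqSqjj => qqQjqjj => qqSqjjqjj => qqQjqjjqjj => qqSqjjqjjqjj => qqjqjjqjjqjj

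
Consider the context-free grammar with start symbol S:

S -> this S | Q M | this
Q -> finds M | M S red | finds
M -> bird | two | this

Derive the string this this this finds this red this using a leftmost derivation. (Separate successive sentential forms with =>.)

S => this S => this Q M => this M S red M => this this S red M => this this this S red M => this this this Q M red M => this this this finds M red M => this this this finds this red M => this this this finds this red this

S => this S   [S -> this S]
this S => this Q M   [S -> Q M]
this Q M => this M S red M   [Q -> M S red]
this M S red M => this this S red M   [M -> this]
this this S red M => this this this S red M   [S -> this S]
this this this S red M => this this this Q M red M   [S -> Q M]
this this this Q M red M => this this this finds M red M   [Q -> finds]
this this this finds M red M => this this this finds this red M   [M -> this]
this this this finds this red M => this this this finds this red this   [M -> this]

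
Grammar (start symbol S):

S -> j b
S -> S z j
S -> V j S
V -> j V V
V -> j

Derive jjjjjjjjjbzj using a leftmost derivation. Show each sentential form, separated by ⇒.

S ⇒ Szj ⇒ VjSzj ⇒ jVVjSzj ⇒ jjVjSzj ⇒ jjjVVjSzj ⇒ jjjjVjSzj ⇒ jjjjjVVjSzj ⇒ jjjjjjVjSzj ⇒ jjjjjjjjSzj ⇒ jjjjjjjjjbzj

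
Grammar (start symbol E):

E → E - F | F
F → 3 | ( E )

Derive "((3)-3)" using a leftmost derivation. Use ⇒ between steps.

E ⇒ F   [E → F]
F ⇒ (E)   [F → ( E )]
(E) ⇒ (E-F)   [E → E - F]
(E-F) ⇒ (F-F)   [E → F]
(F-F) ⇒ ((E)-F)   [F → ( E )]
((E)-F) ⇒ ((F)-F)   [E → F]
((F)-F) ⇒ ((3)-F)   [F → 3]
((3)-F) ⇒ ((3)-3)   [F → 3]

E ⇒ F ⇒ (E) ⇒ (E-F) ⇒ (F-F) ⇒ ((E)-F) ⇒ ((F)-F) ⇒ ((3)-F) ⇒ ((3)-3)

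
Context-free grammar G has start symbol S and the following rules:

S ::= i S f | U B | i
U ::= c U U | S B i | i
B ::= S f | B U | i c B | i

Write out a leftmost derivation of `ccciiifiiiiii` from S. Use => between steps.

S => UB   [S ::= U B]
UB => cUUB   [U ::= c U U]
cUUB => ccUUUB   [U ::= c U U]
ccUUUB => cccUUUUB   [U ::= c U U]
cccUUUUB => cccSBiUUUB   [U ::= S B i]
cccSBiUUUB => ccciSfBiUUUB   [S ::= i S f]
ccciSfBiUUUB => ccciUBfBiUUUB   [S ::= U B]
ccciUBfBiUUUB => ccciiBfBiUUUB   [U ::= i]
ccciiBfBiUUUB => ccciiifBiUUUB   [B ::= i]
ccciiifBiUUUB => ccciiifiiUUUB   [B ::= i]
ccciiifiiUUUB => ccciiifiiiUUB   [U ::= i]
ccciiifiiiUUB => ccciiifiiiiUB   [U ::= i]
ccciiifiiiiUB => ccciiifiiiiiB   [U ::= i]
ccciiifiiiiiB => ccciiifiiiiii   [B ::= i]

S=>UB=>cUUB=>ccUUUB=>cccUUUUB=>cccSBiUUUB=>ccciSfBiUUUB=>ccciUBfBiUUUB=>ccciiBfBiUUUB=>ccciiifBiUUUB=>ccciiifiiUUUB=>ccciiifiiiUUB=>ccciiifiiiiUB=>ccciiifiiiiiB=>ccciiifiiiiii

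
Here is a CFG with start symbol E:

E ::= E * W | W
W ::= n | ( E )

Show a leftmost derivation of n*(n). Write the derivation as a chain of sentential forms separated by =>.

E => E*W   [E ::= E * W]
E*W => W*W   [E ::= W]
W*W => n*W   [W ::= n]
n*W => n*(E)   [W ::= ( E )]
n*(E) => n*(W)   [E ::= W]
n*(W) => n*(n)   [W ::= n]

E => E*W => W*W => n*W => n*(E) => n*(W) => n*(n)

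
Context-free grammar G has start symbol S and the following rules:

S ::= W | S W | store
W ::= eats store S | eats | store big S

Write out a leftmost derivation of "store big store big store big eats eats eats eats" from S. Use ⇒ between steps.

S ⇒ W   [S ::= W]
W ⇒ store big S   [W ::= store big S]
store big S ⇒ store big S W   [S ::= S W]
store big S W ⇒ store big W W   [S ::= W]
store big W W ⇒ store big store big S W   [W ::= store big S]
store big store big S W ⇒ store big store big W W   [S ::= W]
store big store big W W ⇒ store big store big store big S W   [W ::= store big S]
store big store big store big S W ⇒ store big store big store big S W W   [S ::= S W]
store big store big store big S W W ⇒ store big store big store big S W W W   [S ::= S W]
store big store big store big S W W W ⇒ store big store big store big W W W W   [S ::= W]
store big store big store big W W W W ⇒ store big store big store big eats W W W   [W ::= eats]
store big store big store big eats W W W ⇒ store big store big store big eats eats W W   [W ::= eats]
store big store big store big eats eats W W ⇒ store big store big store big eats eats eats W   [W ::= eats]
store big store big store big eats eats eats W ⇒ store big store big store big eats eats eats eats   [W ::= eats]

S ⇒ W ⇒ store big S ⇒ store big S W ⇒ store big W W ⇒ store big store big S W ⇒ store big store big W W ⇒ store big store big store big S W ⇒ store big store big store big S W W ⇒ store big store big store big S W W W ⇒ store big store big store big W W W W ⇒ store big store big store big eats W W W ⇒ store big store big store big eats eats W W ⇒ store big store big store big eats eats eats W ⇒ store big store big store big eats eats eats eats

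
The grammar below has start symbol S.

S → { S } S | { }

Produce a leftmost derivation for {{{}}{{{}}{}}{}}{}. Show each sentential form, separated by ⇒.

S ⇒ {S}S ⇒ {{S}S}S ⇒ {{{}}S}S ⇒ {{{}}{S}S}S ⇒ {{{}}{{S}S}S}S ⇒ {{{}}{{{}}S}S}S ⇒ {{{}}{{{}}{}}S}S ⇒ {{{}}{{{}}{}}{}}S ⇒ {{{}}{{{}}{}}{}}{}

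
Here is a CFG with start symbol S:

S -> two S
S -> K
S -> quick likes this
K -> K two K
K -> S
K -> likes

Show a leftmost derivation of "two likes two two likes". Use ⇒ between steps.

S ⇒ two S   [S -> two S]
two S ⇒ two K   [S -> K]
two K ⇒ two K two K   [K -> K two K]
two K two K ⇒ two likes two K   [K -> likes]
two likes two K ⇒ two likes two S   [K -> S]
two likes two S ⇒ two likes two two S   [S -> two S]
two likes two two S ⇒ two likes two two K   [S -> K]
two likes two two K ⇒ two likes two two likes   [K -> likes]

S ⇒ two S ⇒ two K ⇒ two K two K ⇒ two likes two K ⇒ two likes two S ⇒ two likes two two S ⇒ two likes two two K ⇒ two likes two two likes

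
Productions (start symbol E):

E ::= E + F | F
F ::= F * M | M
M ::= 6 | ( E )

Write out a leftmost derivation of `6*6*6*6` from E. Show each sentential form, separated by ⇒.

E ⇒ F ⇒ F*M ⇒ F*M*M ⇒ F*M*M*M ⇒ M*M*M*M ⇒ 6*M*M*M ⇒ 6*6*M*M ⇒ 6*6*6*M ⇒ 6*6*6*6

E ⇒ F   [E ::= F]
F ⇒ F*M   [F ::= F * M]
F*M ⇒ F*M*M   [F ::= F * M]
F*M*M ⇒ F*M*M*M   [F ::= F * M]
F*M*M*M ⇒ M*M*M*M   [F ::= M]
M*M*M*M ⇒ 6*M*M*M   [M ::= 6]
6*M*M*M ⇒ 6*6*M*M   [M ::= 6]
6*6*M*M ⇒ 6*6*6*M   [M ::= 6]
6*6*6*M ⇒ 6*6*6*6   [M ::= 6]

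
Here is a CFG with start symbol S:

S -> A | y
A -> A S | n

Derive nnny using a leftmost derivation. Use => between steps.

S => A => AS => ASS => nSS => nAS => nASS => nnSS => nnAS => nnnS => nnny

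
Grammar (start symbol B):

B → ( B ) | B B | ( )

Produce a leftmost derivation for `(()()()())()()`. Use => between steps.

B=>BB=>BBB=>(B)BB=>(BB)BB=>(BBB)BB=>(()BB)BB=>(()BBB)BB=>(()()BB)BB=>(()()()B)BB=>(()()()())BB=>(()()()())()B=>(()()()())()()

B => BB   [B → B B]
BB => BBB   [B → B B]
BBB => (B)BB   [B → ( B )]
(B)BB => (BB)BB   [B → B B]
(BB)BB => (BBB)BB   [B → B B]
(BBB)BB => (()BB)BB   [B → ( )]
(()BB)BB => (()BBB)BB   [B → B B]
(()BBB)BB => (()()BB)BB   [B → ( )]
(()()BB)BB => (()()()B)BB   [B → ( )]
(()()()B)BB => (()()()())BB   [B → ( )]
(()()()())BB => (()()()())()B   [B → ( )]
(()()()())()B => (()()()())()()   [B → ( )]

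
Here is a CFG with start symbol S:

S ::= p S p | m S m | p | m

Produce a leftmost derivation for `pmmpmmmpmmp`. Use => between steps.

S => pSp   [S ::= p S p]
pSp => pmSmp   [S ::= m S m]
pmSmp => pmmSmmp   [S ::= m S m]
pmmSmmp => pmmpSpmmp   [S ::= p S p]
pmmpSpmmp => pmmpmSmpmmp   [S ::= m S m]
pmmpmSmpmmp => pmmpmmmpmmp   [S ::= m]

S=>pSp=>pmSmp=>pmmSmmp=>pmmpSpmmp=>pmmpmSmpmmp=>pmmpmmmpmmp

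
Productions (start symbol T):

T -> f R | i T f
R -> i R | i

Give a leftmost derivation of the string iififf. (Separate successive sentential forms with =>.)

T => iTf => iiTff => iifRff => iififf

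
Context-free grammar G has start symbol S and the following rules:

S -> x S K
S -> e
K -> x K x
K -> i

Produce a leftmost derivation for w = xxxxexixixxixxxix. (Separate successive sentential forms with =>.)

S => xSK => xxSKK => xxxSKKK => xxxxSKKKK => xxxxeKKKK => xxxxexKxKKK => xxxxexixKKK => xxxxexixiKK => xxxxexixixKxK => xxxxexixixxKxxK => xxxxexixixxixxK => xxxxexixixxixxxKx => xxxxexixixxixxxix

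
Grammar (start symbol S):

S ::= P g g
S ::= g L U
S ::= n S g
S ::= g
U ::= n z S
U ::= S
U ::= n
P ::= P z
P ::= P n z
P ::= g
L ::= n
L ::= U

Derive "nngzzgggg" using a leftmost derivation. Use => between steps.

S => nSg   [S ::= n S g]
nSg => nnSgg   [S ::= n S g]
nnSgg => nnPgggg   [S ::= P g g]
nnPgggg => nnPzgggg   [P ::= P z]
nnPzgggg => nnPzzgggg   [P ::= P z]
nnPzzgggg => nngzzgggg   [P ::= g]

S => nSg => nnSgg => nnPgggg => nnPzgggg => nnPzzgggg => nngzzgggg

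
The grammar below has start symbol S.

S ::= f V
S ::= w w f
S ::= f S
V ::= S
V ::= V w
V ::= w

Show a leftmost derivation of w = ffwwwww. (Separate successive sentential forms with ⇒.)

S ⇒ fS   [S ::= f S]
fS ⇒ ffV   [S ::= f V]
ffV ⇒ ffVw   [V ::= V w]
ffVw ⇒ ffVww   [V ::= V w]
ffVww ⇒ ffVwww   [V ::= V w]
ffVwww ⇒ ffVwwww   [V ::= V w]
ffVwwww ⇒ ffwwwww   [V ::= w]

S⇒fS⇒ffV⇒ffVw⇒ffVww⇒ffVwww⇒ffVwwww⇒ffwwwww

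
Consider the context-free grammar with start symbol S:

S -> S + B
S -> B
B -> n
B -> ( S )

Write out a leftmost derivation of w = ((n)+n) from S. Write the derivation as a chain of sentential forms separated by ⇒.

S ⇒ B   [S -> B]
B ⇒ (S)   [B -> ( S )]
(S) ⇒ (S+B)   [S -> S + B]
(S+B) ⇒ (B+B)   [S -> B]
(B+B) ⇒ ((S)+B)   [B -> ( S )]
((S)+B) ⇒ ((B)+B)   [S -> B]
((B)+B) ⇒ ((n)+B)   [B -> n]
((n)+B) ⇒ ((n)+n)   [B -> n]

S ⇒ B ⇒ (S) ⇒ (S+B) ⇒ (B+B) ⇒ ((S)+B) ⇒ ((B)+B) ⇒ ((n)+B) ⇒ ((n)+n)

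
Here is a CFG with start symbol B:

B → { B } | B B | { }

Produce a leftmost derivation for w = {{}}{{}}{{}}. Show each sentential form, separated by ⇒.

B ⇒ BB   [B → B B]
BB ⇒ {B}B   [B → { B }]
{B}B ⇒ {{}}B   [B → { }]
{{}}B ⇒ {{}}BB   [B → B B]
{{}}BB ⇒ {{}}{B}B   [B → { B }]
{{}}{B}B ⇒ {{}}{{}}B   [B → { }]
{{}}{{}}B ⇒ {{}}{{}}{B}   [B → { B }]
{{}}{{}}{B} ⇒ {{}}{{}}{{}}   [B → { }]

B⇒BB⇒{B}B⇒{{}}B⇒{{}}BB⇒{{}}{B}B⇒{{}}{{}}B⇒{{}}{{}}{B}⇒{{}}{{}}{{}}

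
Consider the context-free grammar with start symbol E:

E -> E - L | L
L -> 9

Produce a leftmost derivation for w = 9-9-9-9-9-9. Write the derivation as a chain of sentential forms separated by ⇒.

E ⇒ E-L   [E -> E - L]
E-L ⇒ E-L-L   [E -> E - L]
E-L-L ⇒ E-L-L-L   [E -> E - L]
E-L-L-L ⇒ E-L-L-L-L   [E -> E - L]
E-L-L-L-L ⇒ E-L-L-L-L-L   [E -> E - L]
E-L-L-L-L-L ⇒ L-L-L-L-L-L   [E -> L]
L-L-L-L-L-L ⇒ 9-L-L-L-L-L   [L -> 9]
9-L-L-L-L-L ⇒ 9-9-L-L-L-L   [L -> 9]
9-9-L-L-L-L ⇒ 9-9-9-L-L-L   [L -> 9]
9-9-9-L-L-L ⇒ 9-9-9-9-L-L   [L -> 9]
9-9-9-9-L-L ⇒ 9-9-9-9-9-L   [L -> 9]
9-9-9-9-9-L ⇒ 9-9-9-9-9-9   [L -> 9]

E⇒E-L⇒E-L-L⇒E-L-L-L⇒E-L-L-L-L⇒E-L-L-L-L-L⇒L-L-L-L-L-L⇒9-L-L-L-L-L⇒9-9-L-L-L-L⇒9-9-9-L-L-L⇒9-9-9-9-L-L⇒9-9-9-9-9-L⇒9-9-9-9-9-9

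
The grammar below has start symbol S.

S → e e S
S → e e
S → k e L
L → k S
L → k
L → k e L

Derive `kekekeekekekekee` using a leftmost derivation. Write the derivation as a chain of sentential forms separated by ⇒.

S ⇒ keL   [S → k e L]
keL ⇒ kekeL   [L → k e L]
kekeL ⇒ kekekS   [L → k S]
kekekS ⇒ kekekeeS   [S → e e S]
kekekeeS ⇒ kekekeekeL   [S → k e L]
kekekeekeL ⇒ kekekeekekeL   [L → k e L]
kekekeekekeL ⇒ kekekeekekekeL   [L → k e L]
kekekeekekekeL ⇒ kekekeekekekekS   [L → k S]
kekekeekekekekS ⇒ kekekeekekekekee   [S → e e]

S⇒keL⇒kekeL⇒kekekS⇒kekekeeS⇒kekekeekeL⇒kekekeekekeL⇒kekekeekekekeL⇒kekekeekekekekS⇒kekekeekekekekee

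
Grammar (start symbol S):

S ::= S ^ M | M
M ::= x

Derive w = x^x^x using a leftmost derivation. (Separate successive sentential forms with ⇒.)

S⇒S^M⇒S^M^M⇒M^M^M⇒x^M^M⇒x^x^M⇒x^x^x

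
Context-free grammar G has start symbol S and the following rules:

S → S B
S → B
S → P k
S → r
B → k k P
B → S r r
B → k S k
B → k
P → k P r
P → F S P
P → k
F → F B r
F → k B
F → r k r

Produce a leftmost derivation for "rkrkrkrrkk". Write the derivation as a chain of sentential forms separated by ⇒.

S ⇒ Pk ⇒ FSPk ⇒ FBrSPk ⇒ FBrBrSPk ⇒ rkrBrBrSPk ⇒ rkrkrBrSPk ⇒ rkrkrkrSPk ⇒ rkrkrkrrPk ⇒ rkrkrkrrkk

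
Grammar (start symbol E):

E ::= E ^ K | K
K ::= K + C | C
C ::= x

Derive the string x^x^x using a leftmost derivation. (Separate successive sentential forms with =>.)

E => E^K   [E ::= E ^ K]
E^K => E^K^K   [E ::= E ^ K]
E^K^K => K^K^K   [E ::= K]
K^K^K => C^K^K   [K ::= C]
C^K^K => x^K^K   [C ::= x]
x^K^K => x^C^K   [K ::= C]
x^C^K => x^x^K   [C ::= x]
x^x^K => x^x^C   [K ::= C]
x^x^C => x^x^x   [C ::= x]

E => E^K => E^K^K => K^K^K => C^K^K => x^K^K => x^C^K => x^x^K => x^x^C => x^x^x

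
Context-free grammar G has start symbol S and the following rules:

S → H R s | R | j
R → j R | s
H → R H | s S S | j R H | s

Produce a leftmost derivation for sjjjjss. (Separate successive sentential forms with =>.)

S => HRs   [S → H R s]
HRs => sRs   [H → s]
sRs => sjRs   [R → j R]
sjRs => sjjRs   [R → j R]
sjjRs => sjjjRs   [R → j R]
sjjjRs => sjjjjRs   [R → j R]
sjjjjRs => sjjjjss   [R → s]

S => HRs => sRs => sjRs => sjjRs => sjjjRs => sjjjjRs => sjjjjss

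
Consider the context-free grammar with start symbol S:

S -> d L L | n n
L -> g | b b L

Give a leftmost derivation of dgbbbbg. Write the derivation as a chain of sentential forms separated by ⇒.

S⇒dLL⇒dgL⇒dgbbL⇒dgbbbbL⇒dgbbbbg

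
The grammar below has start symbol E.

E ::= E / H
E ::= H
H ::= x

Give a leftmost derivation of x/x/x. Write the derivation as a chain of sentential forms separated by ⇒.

E ⇒ E/H   [E ::= E / H]
E/H ⇒ E/H/H   [E ::= E / H]
E/H/H ⇒ H/H/H   [E ::= H]
H/H/H ⇒ x/H/H   [H ::= x]
x/H/H ⇒ x/x/H   [H ::= x]
x/x/H ⇒ x/x/x   [H ::= x]

E ⇒ E/H ⇒ E/H/H ⇒ H/H/H ⇒ x/H/H ⇒ x/x/H ⇒ x/x/x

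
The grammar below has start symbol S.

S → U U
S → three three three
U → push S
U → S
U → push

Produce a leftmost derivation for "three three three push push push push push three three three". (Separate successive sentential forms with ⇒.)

S ⇒ U U   [S → U U]
U U ⇒ S U   [U → S]
S U ⇒ three three three U   [S → three three three]
three three three U ⇒ three three three push S   [U → push S]
three three three push S ⇒ three three three push U U   [S → U U]
three three three push U U ⇒ three three three push push S U   [U → push S]
three three three push push S U ⇒ three three three push push U U U   [S → U U]
three three three push push U U U ⇒ three three three push push push U U   [U → push]
three three three push push push U U ⇒ three three three push push push push U   [U → push]
three three three push push push push U ⇒ three three three push push push push push S   [U → push S]
three three three push push push push push S ⇒ three three three push push push push push three three three   [S → three three three]

S ⇒ U U ⇒ S U ⇒ three three three U ⇒ three three three push S ⇒ three three three push U U ⇒ three three three push push S U ⇒ three three three push push U U U ⇒ three three three push push push U U ⇒ three three three push push push push U ⇒ three three three push push push push push S ⇒ three three three push push push push push three three three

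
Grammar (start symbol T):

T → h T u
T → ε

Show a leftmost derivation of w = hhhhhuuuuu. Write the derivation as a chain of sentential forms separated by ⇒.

T⇒hTu⇒hhTuu⇒hhhTuuu⇒hhhhTuuuu⇒hhhhhTuuuuu⇒hhhhhuuuuu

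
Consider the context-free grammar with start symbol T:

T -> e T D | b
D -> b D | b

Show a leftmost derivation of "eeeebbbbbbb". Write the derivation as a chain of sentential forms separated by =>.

T => eTD => eeTDD => eeeTDDD => eeeeTDDDD => eeeebDDDD => eeeebbDDDD => eeeebbbDDD => eeeebbbbDDD => eeeebbbbbDD => eeeebbbbbbD => eeeebbbbbbb

T => eTD   [T -> e T D]
eTD => eeTDD   [T -> e T D]
eeTDD => eeeTDDD   [T -> e T D]
eeeTDDD => eeeeTDDDD   [T -> e T D]
eeeeTDDDD => eeeebDDDD   [T -> b]
eeeebDDDD => eeeebbDDDD   [D -> b D]
eeeebbDDDD => eeeebbbDDD   [D -> b]
eeeebbbDDD => eeeebbbbDDD   [D -> b D]
eeeebbbbDDD => eeeebbbbbDD   [D -> b]
eeeebbbbbDD => eeeebbbbbbD   [D -> b]
eeeebbbbbbD => eeeebbbbbbb   [D -> b]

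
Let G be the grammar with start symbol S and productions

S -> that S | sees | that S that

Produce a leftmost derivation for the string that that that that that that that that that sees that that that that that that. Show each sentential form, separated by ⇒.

S ⇒ that S that ⇒ that that S that that ⇒ that that that S that that ⇒ that that that that S that that that ⇒ that that that that that S that that that that ⇒ that that that that that that S that that that that that ⇒ that that that that that that that S that that that that that ⇒ that that that that that that that that S that that that that that that ⇒ that that that that that that that that that S that that that that that that ⇒ that that that that that that that that that sees that that that that that that

S ⇒ that S that   [S -> that S that]
that S that ⇒ that that S that that   [S -> that S that]
that that S that that ⇒ that that that S that that   [S -> that S]
that that that S that that ⇒ that that that that S that that that   [S -> that S that]
that that that that S that that that ⇒ that that that that that S that that that that   [S -> that S that]
that that that that that S that that that that ⇒ that that that that that that S that that that that that   [S -> that S that]
that that that that that that S that that that that that ⇒ that that that that that that that S that that that that that   [S -> that S]
that that that that that that that S that that that that that ⇒ that that that that that that that that S that that that that that that   [S -> that S that]
that that that that that that that that S that that that that that that ⇒ that that that that that that that that that S that that that that that that   [S -> that S]
that that that that that that that that that S that that that that that that ⇒ that that that that that that that that that sees that that that that that that   [S -> sees]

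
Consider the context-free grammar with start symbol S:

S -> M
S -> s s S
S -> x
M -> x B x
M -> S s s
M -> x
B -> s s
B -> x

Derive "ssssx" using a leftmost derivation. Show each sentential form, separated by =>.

S => ssS   [S -> s s S]
ssS => ssssS   [S -> s s S]
ssssS => ssssM   [S -> M]
ssssM => ssssx   [M -> x]

S => ssS => ssssS => ssssM => ssssx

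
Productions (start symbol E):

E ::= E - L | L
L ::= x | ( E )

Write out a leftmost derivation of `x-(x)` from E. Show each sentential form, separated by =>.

E=>E-L=>L-L=>x-L=>x-(E)=>x-(L)=>x-(x)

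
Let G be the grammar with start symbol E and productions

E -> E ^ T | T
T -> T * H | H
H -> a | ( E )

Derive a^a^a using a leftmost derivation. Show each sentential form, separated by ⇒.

E ⇒ E^T ⇒ E^T^T ⇒ T^T^T ⇒ H^T^T ⇒ a^T^T ⇒ a^H^T ⇒ a^a^T ⇒ a^a^H ⇒ a^a^a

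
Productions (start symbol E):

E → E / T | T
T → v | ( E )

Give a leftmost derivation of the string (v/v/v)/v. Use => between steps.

E=>E/T=>T/T=>(E)/T=>(E/T)/T=>(E/T/T)/T=>(T/T/T)/T=>(v/T/T)/T=>(v/v/T)/T=>(v/v/v)/T=>(v/v/v)/v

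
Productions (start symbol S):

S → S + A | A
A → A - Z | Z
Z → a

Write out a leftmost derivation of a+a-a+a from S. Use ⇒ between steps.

S ⇒ S+A ⇒ S+A+A ⇒ A+A+A ⇒ Z+A+A ⇒ a+A+A ⇒ a+A-Z+A ⇒ a+Z-Z+A ⇒ a+a-Z+A ⇒ a+a-a+A ⇒ a+a-a+Z ⇒ a+a-a+a

S ⇒ S+A   [S → S + A]
S+A ⇒ S+A+A   [S → S + A]
S+A+A ⇒ A+A+A   [S → A]
A+A+A ⇒ Z+A+A   [A → Z]
Z+A+A ⇒ a+A+A   [Z → a]
a+A+A ⇒ a+A-Z+A   [A → A - Z]
a+A-Z+A ⇒ a+Z-Z+A   [A → Z]
a+Z-Z+A ⇒ a+a-Z+A   [Z → a]
a+a-Z+A ⇒ a+a-a+A   [Z → a]
a+a-a+A ⇒ a+a-a+Z   [A → Z]
a+a-a+Z ⇒ a+a-a+a   [Z → a]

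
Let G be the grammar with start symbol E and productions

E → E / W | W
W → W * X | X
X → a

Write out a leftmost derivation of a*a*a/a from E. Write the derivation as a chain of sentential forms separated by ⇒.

E ⇒ E/W ⇒ W/W ⇒ W*X/W ⇒ W*X*X/W ⇒ X*X*X/W ⇒ a*X*X/W ⇒ a*a*X/W ⇒ a*a*a/W ⇒ a*a*a/X ⇒ a*a*a/a

E ⇒ E/W   [E → E / W]
E/W ⇒ W/W   [E → W]
W/W ⇒ W*X/W   [W → W * X]
W*X/W ⇒ W*X*X/W   [W → W * X]
W*X*X/W ⇒ X*X*X/W   [W → X]
X*X*X/W ⇒ a*X*X/W   [X → a]
a*X*X/W ⇒ a*a*X/W   [X → a]
a*a*X/W ⇒ a*a*a/W   [X → a]
a*a*a/W ⇒ a*a*a/X   [W → X]
a*a*a/X ⇒ a*a*a/a   [X → a]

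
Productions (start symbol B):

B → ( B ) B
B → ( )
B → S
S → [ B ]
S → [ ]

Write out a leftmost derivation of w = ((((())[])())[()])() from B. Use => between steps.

B => (B)B   [B → ( B ) B]
(B)B => ((B)B)B   [B → ( B ) B]
((B)B)B => (((B)B)B)B   [B → ( B ) B]
(((B)B)B)B => ((((B)B)B)B)B   [B → ( B ) B]
((((B)B)B)B)B => ((((())B)B)B)B   [B → ( )]
((((())B)B)B)B => ((((())S)B)B)B   [B → S]
((((())S)B)B)B => ((((())[])B)B)B   [S → [ ]]
((((())[])B)B)B => ((((())[])())B)B   [B → ( )]
((((())[])())B)B => ((((())[])())S)B   [B → S]
((((())[])())S)B => ((((())[])())[B])B   [S → [ B ]]
((((())[])())[B])B => ((((())[])())[()])B   [B → ( )]
((((())[])())[()])B => ((((())[])())[()])()   [B → ( )]

B=>(B)B=>((B)B)B=>(((B)B)B)B=>((((B)B)B)B)B=>((((())B)B)B)B=>((((())S)B)B)B=>((((())[])B)B)B=>((((())[])())B)B=>((((())[])())S)B=>((((())[])())[B])B=>((((())[])())[()])B=>((((())[])())[()])()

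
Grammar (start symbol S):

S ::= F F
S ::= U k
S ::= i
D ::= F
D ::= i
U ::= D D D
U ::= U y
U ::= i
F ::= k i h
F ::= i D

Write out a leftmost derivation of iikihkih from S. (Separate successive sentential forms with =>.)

S => FF   [S ::= F F]
FF => iDF   [F ::= i D]
iDF => iFF   [D ::= F]
iFF => iiDF   [F ::= i D]
iiDF => iiFF   [D ::= F]
iiFF => iikihF   [F ::= k i h]
iikihF => iikihkih   [F ::= k i h]

S => FF => iDF => iFF => iiDF => iiFF => iikihF => iikihkih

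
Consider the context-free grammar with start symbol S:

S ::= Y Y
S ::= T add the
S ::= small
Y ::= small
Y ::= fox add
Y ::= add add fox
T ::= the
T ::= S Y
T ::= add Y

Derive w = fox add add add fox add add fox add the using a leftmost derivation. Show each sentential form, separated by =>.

S => T add the => S Y add the => Y Y Y add the => fox add Y Y add the => fox add add add fox Y add the => fox add add add fox add add fox add the

S => T add the   [S ::= T add the]
T add the => S Y add the   [T ::= S Y]
S Y add the => Y Y Y add the   [S ::= Y Y]
Y Y Y add the => fox add Y Y add the   [Y ::= fox add]
fox add Y Y add the => fox add add add fox Y add the   [Y ::= add add fox]
fox add add add fox Y add the => fox add add add fox add add fox add the   [Y ::= add add fox]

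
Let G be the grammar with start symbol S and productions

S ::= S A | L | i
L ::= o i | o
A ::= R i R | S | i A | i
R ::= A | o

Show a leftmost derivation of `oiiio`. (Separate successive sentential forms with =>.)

S => SA => LA => oiA => oiRiR => oiAiR => oiiiR => oiiio

S => SA   [S ::= S A]
SA => LA   [S ::= L]
LA => oiA   [L ::= o i]
oiA => oiRiR   [A ::= R i R]
oiRiR => oiAiR   [R ::= A]
oiAiR => oiiiR   [A ::= i]
oiiiR => oiiio   [R ::= o]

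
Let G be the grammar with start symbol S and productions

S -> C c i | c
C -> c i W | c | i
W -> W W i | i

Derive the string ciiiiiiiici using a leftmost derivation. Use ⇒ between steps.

S ⇒ Cci ⇒ ciWci ⇒ ciWWici ⇒ ciWWiWici ⇒ ciWWiWiWici ⇒ ciiWiWiWici ⇒ ciiiiWiWici ⇒ ciiiiiiWici ⇒ ciiiiiiiici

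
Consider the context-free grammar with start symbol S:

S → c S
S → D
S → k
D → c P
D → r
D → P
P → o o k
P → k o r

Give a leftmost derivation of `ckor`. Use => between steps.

S=>D=>cP=>ckor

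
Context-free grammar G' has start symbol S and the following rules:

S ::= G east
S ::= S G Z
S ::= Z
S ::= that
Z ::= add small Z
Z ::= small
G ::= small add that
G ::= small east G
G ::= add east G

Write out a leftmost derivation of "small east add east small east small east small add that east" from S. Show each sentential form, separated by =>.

S => G east   [S ::= G east]
G east => small east G east   [G ::= small east G]
small east G east => small east add east G east   [G ::= add east G]
small east add east G east => small east add east small east G east   [G ::= small east G]
small east add east small east G east => small east add east small east small east G east   [G ::= small east G]
small east add east small east small east G east => small east add east small east small east small add that east   [G ::= small add that]

S => G east => small east G east => small east add east G east => small east add east small east G east => small east add east small east small east G east => small east add east small east small east small add that east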